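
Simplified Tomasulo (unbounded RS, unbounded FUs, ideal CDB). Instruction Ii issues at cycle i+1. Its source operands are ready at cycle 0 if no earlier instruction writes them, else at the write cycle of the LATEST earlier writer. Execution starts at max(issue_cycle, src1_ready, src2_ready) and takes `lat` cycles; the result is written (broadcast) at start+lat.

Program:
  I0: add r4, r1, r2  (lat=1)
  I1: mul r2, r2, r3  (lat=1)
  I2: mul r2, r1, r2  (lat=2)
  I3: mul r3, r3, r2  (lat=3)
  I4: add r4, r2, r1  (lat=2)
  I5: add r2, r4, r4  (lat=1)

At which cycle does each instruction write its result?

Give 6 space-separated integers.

Answer: 2 3 5 8 7 8

Derivation:
I0 add r4: issue@1 deps=(None,None) exec_start@1 write@2
I1 mul r2: issue@2 deps=(None,None) exec_start@2 write@3
I2 mul r2: issue@3 deps=(None,1) exec_start@3 write@5
I3 mul r3: issue@4 deps=(None,2) exec_start@5 write@8
I4 add r4: issue@5 deps=(2,None) exec_start@5 write@7
I5 add r2: issue@6 deps=(4,4) exec_start@7 write@8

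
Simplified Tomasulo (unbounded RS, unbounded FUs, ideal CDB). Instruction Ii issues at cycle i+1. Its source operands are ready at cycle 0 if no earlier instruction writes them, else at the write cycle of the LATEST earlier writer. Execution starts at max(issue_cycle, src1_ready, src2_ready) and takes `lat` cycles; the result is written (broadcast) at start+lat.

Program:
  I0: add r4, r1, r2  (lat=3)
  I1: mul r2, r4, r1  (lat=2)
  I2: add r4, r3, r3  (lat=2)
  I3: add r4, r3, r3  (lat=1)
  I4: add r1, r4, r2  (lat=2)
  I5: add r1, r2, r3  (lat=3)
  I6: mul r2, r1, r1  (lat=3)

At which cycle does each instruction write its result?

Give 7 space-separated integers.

I0 add r4: issue@1 deps=(None,None) exec_start@1 write@4
I1 mul r2: issue@2 deps=(0,None) exec_start@4 write@6
I2 add r4: issue@3 deps=(None,None) exec_start@3 write@5
I3 add r4: issue@4 deps=(None,None) exec_start@4 write@5
I4 add r1: issue@5 deps=(3,1) exec_start@6 write@8
I5 add r1: issue@6 deps=(1,None) exec_start@6 write@9
I6 mul r2: issue@7 deps=(5,5) exec_start@9 write@12

Answer: 4 6 5 5 8 9 12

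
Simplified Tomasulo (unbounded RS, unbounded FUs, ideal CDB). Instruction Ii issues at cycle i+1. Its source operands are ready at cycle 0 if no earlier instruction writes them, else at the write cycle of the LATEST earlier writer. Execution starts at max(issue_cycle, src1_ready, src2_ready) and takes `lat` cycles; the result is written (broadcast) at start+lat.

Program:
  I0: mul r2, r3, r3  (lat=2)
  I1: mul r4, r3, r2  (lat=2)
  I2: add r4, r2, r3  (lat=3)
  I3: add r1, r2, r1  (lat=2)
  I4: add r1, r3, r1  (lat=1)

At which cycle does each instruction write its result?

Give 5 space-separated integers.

I0 mul r2: issue@1 deps=(None,None) exec_start@1 write@3
I1 mul r4: issue@2 deps=(None,0) exec_start@3 write@5
I2 add r4: issue@3 deps=(0,None) exec_start@3 write@6
I3 add r1: issue@4 deps=(0,None) exec_start@4 write@6
I4 add r1: issue@5 deps=(None,3) exec_start@6 write@7

Answer: 3 5 6 6 7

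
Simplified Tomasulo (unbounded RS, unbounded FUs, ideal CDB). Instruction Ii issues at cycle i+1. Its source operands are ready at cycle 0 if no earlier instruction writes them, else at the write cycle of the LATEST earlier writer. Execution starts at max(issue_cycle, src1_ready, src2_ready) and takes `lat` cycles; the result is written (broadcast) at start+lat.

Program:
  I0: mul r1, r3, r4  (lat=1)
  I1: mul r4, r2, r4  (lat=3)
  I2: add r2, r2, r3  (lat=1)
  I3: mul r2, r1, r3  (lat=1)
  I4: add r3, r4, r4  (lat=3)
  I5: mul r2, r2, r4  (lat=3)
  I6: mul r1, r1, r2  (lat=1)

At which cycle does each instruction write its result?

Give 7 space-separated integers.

I0 mul r1: issue@1 deps=(None,None) exec_start@1 write@2
I1 mul r4: issue@2 deps=(None,None) exec_start@2 write@5
I2 add r2: issue@3 deps=(None,None) exec_start@3 write@4
I3 mul r2: issue@4 deps=(0,None) exec_start@4 write@5
I4 add r3: issue@5 deps=(1,1) exec_start@5 write@8
I5 mul r2: issue@6 deps=(3,1) exec_start@6 write@9
I6 mul r1: issue@7 deps=(0,5) exec_start@9 write@10

Answer: 2 5 4 5 8 9 10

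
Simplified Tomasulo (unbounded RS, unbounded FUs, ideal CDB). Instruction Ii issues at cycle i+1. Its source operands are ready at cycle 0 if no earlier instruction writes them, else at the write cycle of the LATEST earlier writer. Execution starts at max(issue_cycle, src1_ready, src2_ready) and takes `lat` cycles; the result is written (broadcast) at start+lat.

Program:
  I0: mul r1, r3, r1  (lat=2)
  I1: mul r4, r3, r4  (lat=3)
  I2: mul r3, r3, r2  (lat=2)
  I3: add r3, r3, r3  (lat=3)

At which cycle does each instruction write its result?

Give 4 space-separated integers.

Answer: 3 5 5 8

Derivation:
I0 mul r1: issue@1 deps=(None,None) exec_start@1 write@3
I1 mul r4: issue@2 deps=(None,None) exec_start@2 write@5
I2 mul r3: issue@3 deps=(None,None) exec_start@3 write@5
I3 add r3: issue@4 deps=(2,2) exec_start@5 write@8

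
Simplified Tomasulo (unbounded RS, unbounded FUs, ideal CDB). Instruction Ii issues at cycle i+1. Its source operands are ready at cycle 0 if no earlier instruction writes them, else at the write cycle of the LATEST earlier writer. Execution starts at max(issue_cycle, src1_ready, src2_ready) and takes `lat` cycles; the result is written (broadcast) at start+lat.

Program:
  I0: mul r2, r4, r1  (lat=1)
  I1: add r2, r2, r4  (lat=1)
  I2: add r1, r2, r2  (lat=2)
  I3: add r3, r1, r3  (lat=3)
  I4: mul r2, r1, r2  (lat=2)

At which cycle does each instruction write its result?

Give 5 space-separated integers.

Answer: 2 3 5 8 7

Derivation:
I0 mul r2: issue@1 deps=(None,None) exec_start@1 write@2
I1 add r2: issue@2 deps=(0,None) exec_start@2 write@3
I2 add r1: issue@3 deps=(1,1) exec_start@3 write@5
I3 add r3: issue@4 deps=(2,None) exec_start@5 write@8
I4 mul r2: issue@5 deps=(2,1) exec_start@5 write@7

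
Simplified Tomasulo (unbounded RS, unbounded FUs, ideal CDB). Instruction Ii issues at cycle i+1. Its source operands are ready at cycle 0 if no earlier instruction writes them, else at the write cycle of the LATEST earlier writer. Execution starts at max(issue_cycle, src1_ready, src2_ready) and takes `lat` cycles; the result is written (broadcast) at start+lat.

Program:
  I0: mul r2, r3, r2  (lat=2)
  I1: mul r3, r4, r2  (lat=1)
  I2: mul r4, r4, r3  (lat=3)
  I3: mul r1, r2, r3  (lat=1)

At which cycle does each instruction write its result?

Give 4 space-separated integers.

Answer: 3 4 7 5

Derivation:
I0 mul r2: issue@1 deps=(None,None) exec_start@1 write@3
I1 mul r3: issue@2 deps=(None,0) exec_start@3 write@4
I2 mul r4: issue@3 deps=(None,1) exec_start@4 write@7
I3 mul r1: issue@4 deps=(0,1) exec_start@4 write@5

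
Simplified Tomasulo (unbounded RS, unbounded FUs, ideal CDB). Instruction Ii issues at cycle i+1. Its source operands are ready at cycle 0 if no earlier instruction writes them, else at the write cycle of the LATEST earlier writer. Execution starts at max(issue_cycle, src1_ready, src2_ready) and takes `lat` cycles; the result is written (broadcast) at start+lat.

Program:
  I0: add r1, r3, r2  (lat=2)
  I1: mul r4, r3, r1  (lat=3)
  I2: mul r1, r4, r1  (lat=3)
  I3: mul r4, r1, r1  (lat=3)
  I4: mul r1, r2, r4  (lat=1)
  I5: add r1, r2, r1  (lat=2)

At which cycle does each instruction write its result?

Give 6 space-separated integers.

I0 add r1: issue@1 deps=(None,None) exec_start@1 write@3
I1 mul r4: issue@2 deps=(None,0) exec_start@3 write@6
I2 mul r1: issue@3 deps=(1,0) exec_start@6 write@9
I3 mul r4: issue@4 deps=(2,2) exec_start@9 write@12
I4 mul r1: issue@5 deps=(None,3) exec_start@12 write@13
I5 add r1: issue@6 deps=(None,4) exec_start@13 write@15

Answer: 3 6 9 12 13 15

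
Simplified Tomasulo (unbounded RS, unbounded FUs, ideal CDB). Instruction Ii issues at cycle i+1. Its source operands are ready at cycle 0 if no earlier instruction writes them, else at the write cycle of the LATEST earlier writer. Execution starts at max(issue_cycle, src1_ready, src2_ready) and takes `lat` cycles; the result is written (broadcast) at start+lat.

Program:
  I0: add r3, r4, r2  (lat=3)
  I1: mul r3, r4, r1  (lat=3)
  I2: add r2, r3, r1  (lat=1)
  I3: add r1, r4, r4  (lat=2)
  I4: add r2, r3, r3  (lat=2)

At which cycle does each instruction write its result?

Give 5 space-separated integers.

I0 add r3: issue@1 deps=(None,None) exec_start@1 write@4
I1 mul r3: issue@2 deps=(None,None) exec_start@2 write@5
I2 add r2: issue@3 deps=(1,None) exec_start@5 write@6
I3 add r1: issue@4 deps=(None,None) exec_start@4 write@6
I4 add r2: issue@5 deps=(1,1) exec_start@5 write@7

Answer: 4 5 6 6 7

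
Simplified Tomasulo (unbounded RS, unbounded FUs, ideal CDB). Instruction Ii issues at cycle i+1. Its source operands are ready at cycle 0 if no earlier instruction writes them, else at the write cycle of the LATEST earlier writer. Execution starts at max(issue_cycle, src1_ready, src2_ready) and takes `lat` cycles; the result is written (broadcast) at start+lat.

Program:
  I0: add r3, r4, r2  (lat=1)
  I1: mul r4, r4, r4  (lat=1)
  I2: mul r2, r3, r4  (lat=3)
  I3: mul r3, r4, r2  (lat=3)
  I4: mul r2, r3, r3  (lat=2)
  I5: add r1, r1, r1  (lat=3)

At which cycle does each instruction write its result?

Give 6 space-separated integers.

Answer: 2 3 6 9 11 9

Derivation:
I0 add r3: issue@1 deps=(None,None) exec_start@1 write@2
I1 mul r4: issue@2 deps=(None,None) exec_start@2 write@3
I2 mul r2: issue@3 deps=(0,1) exec_start@3 write@6
I3 mul r3: issue@4 deps=(1,2) exec_start@6 write@9
I4 mul r2: issue@5 deps=(3,3) exec_start@9 write@11
I5 add r1: issue@6 deps=(None,None) exec_start@6 write@9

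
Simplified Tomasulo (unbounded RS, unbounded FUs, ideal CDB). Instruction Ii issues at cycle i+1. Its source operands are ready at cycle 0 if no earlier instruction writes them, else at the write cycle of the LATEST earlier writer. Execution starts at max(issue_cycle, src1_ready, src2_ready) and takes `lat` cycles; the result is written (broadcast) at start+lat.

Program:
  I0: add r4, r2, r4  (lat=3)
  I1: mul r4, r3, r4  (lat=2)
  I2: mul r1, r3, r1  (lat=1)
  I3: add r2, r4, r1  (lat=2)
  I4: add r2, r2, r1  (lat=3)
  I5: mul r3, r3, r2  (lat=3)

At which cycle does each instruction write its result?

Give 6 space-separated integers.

I0 add r4: issue@1 deps=(None,None) exec_start@1 write@4
I1 mul r4: issue@2 deps=(None,0) exec_start@4 write@6
I2 mul r1: issue@3 deps=(None,None) exec_start@3 write@4
I3 add r2: issue@4 deps=(1,2) exec_start@6 write@8
I4 add r2: issue@5 deps=(3,2) exec_start@8 write@11
I5 mul r3: issue@6 deps=(None,4) exec_start@11 write@14

Answer: 4 6 4 8 11 14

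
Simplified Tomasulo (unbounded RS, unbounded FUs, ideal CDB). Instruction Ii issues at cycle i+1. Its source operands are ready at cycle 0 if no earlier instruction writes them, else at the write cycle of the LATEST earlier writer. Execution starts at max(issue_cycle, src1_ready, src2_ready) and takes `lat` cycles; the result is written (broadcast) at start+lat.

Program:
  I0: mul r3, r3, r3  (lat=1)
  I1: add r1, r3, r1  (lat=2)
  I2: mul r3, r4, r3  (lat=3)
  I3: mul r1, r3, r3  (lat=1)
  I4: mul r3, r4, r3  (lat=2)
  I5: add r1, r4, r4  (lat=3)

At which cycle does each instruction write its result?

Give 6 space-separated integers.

I0 mul r3: issue@1 deps=(None,None) exec_start@1 write@2
I1 add r1: issue@2 deps=(0,None) exec_start@2 write@4
I2 mul r3: issue@3 deps=(None,0) exec_start@3 write@6
I3 mul r1: issue@4 deps=(2,2) exec_start@6 write@7
I4 mul r3: issue@5 deps=(None,2) exec_start@6 write@8
I5 add r1: issue@6 deps=(None,None) exec_start@6 write@9

Answer: 2 4 6 7 8 9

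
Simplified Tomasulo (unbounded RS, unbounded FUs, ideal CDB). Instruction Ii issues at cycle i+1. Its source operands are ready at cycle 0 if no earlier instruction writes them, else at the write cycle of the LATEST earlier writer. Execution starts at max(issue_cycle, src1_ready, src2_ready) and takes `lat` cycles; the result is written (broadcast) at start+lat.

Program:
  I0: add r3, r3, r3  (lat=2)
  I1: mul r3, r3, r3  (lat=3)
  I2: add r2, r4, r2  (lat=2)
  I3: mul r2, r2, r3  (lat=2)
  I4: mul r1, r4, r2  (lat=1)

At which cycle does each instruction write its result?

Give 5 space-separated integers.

Answer: 3 6 5 8 9

Derivation:
I0 add r3: issue@1 deps=(None,None) exec_start@1 write@3
I1 mul r3: issue@2 deps=(0,0) exec_start@3 write@6
I2 add r2: issue@3 deps=(None,None) exec_start@3 write@5
I3 mul r2: issue@4 deps=(2,1) exec_start@6 write@8
I4 mul r1: issue@5 deps=(None,3) exec_start@8 write@9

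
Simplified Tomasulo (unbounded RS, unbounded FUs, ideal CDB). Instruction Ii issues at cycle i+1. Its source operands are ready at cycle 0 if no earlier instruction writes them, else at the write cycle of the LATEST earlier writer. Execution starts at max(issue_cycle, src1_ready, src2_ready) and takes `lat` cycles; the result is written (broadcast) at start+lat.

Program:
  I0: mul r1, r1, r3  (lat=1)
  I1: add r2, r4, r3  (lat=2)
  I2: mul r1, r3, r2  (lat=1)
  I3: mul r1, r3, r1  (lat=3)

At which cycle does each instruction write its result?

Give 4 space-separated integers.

Answer: 2 4 5 8

Derivation:
I0 mul r1: issue@1 deps=(None,None) exec_start@1 write@2
I1 add r2: issue@2 deps=(None,None) exec_start@2 write@4
I2 mul r1: issue@3 deps=(None,1) exec_start@4 write@5
I3 mul r1: issue@4 deps=(None,2) exec_start@5 write@8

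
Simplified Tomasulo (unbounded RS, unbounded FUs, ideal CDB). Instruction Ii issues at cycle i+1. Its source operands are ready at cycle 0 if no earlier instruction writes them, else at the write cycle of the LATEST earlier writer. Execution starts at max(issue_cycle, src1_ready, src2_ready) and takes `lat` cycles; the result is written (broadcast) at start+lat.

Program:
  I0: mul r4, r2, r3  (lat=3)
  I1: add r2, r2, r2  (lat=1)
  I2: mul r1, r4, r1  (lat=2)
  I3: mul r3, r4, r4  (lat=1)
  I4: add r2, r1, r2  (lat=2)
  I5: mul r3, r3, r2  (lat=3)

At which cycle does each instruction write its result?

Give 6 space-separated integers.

I0 mul r4: issue@1 deps=(None,None) exec_start@1 write@4
I1 add r2: issue@2 deps=(None,None) exec_start@2 write@3
I2 mul r1: issue@3 deps=(0,None) exec_start@4 write@6
I3 mul r3: issue@4 deps=(0,0) exec_start@4 write@5
I4 add r2: issue@5 deps=(2,1) exec_start@6 write@8
I5 mul r3: issue@6 deps=(3,4) exec_start@8 write@11

Answer: 4 3 6 5 8 11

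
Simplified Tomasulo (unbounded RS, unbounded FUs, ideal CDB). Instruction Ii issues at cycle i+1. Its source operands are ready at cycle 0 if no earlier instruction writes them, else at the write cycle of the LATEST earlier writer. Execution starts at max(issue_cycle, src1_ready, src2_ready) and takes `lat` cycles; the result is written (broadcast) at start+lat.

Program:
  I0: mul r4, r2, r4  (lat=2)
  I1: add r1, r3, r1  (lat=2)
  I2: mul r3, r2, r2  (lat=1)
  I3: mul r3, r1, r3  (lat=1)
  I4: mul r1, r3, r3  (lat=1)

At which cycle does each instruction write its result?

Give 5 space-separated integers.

Answer: 3 4 4 5 6

Derivation:
I0 mul r4: issue@1 deps=(None,None) exec_start@1 write@3
I1 add r1: issue@2 deps=(None,None) exec_start@2 write@4
I2 mul r3: issue@3 deps=(None,None) exec_start@3 write@4
I3 mul r3: issue@4 deps=(1,2) exec_start@4 write@5
I4 mul r1: issue@5 deps=(3,3) exec_start@5 write@6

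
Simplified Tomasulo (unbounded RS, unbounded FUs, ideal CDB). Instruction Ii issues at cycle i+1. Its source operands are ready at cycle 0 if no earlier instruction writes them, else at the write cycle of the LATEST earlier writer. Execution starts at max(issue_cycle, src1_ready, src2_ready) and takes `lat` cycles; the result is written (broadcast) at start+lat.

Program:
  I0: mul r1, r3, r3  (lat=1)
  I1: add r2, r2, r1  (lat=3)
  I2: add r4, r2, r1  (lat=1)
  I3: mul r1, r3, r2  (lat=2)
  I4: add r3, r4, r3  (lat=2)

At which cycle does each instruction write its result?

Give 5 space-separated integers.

Answer: 2 5 6 7 8

Derivation:
I0 mul r1: issue@1 deps=(None,None) exec_start@1 write@2
I1 add r2: issue@2 deps=(None,0) exec_start@2 write@5
I2 add r4: issue@3 deps=(1,0) exec_start@5 write@6
I3 mul r1: issue@4 deps=(None,1) exec_start@5 write@7
I4 add r3: issue@5 deps=(2,None) exec_start@6 write@8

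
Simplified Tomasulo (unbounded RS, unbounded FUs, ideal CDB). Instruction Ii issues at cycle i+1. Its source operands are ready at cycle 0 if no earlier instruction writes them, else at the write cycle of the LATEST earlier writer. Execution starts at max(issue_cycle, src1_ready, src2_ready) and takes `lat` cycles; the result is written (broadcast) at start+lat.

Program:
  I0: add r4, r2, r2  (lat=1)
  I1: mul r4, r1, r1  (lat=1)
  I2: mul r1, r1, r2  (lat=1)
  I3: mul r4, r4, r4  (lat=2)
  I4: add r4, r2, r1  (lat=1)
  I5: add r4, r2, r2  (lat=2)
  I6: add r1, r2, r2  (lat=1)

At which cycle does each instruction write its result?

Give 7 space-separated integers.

Answer: 2 3 4 6 6 8 8

Derivation:
I0 add r4: issue@1 deps=(None,None) exec_start@1 write@2
I1 mul r4: issue@2 deps=(None,None) exec_start@2 write@3
I2 mul r1: issue@3 deps=(None,None) exec_start@3 write@4
I3 mul r4: issue@4 deps=(1,1) exec_start@4 write@6
I4 add r4: issue@5 deps=(None,2) exec_start@5 write@6
I5 add r4: issue@6 deps=(None,None) exec_start@6 write@8
I6 add r1: issue@7 deps=(None,None) exec_start@7 write@8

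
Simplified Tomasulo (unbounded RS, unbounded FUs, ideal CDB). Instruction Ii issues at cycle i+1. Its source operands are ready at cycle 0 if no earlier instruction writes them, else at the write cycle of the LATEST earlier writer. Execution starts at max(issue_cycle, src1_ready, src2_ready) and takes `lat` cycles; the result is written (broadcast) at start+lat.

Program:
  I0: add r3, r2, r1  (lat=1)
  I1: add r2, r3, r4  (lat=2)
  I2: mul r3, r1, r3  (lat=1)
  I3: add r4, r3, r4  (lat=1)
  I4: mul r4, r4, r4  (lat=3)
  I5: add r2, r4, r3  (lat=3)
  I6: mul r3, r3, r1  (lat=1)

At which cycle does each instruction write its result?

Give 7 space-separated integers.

Answer: 2 4 4 5 8 11 8

Derivation:
I0 add r3: issue@1 deps=(None,None) exec_start@1 write@2
I1 add r2: issue@2 deps=(0,None) exec_start@2 write@4
I2 mul r3: issue@3 deps=(None,0) exec_start@3 write@4
I3 add r4: issue@4 deps=(2,None) exec_start@4 write@5
I4 mul r4: issue@5 deps=(3,3) exec_start@5 write@8
I5 add r2: issue@6 deps=(4,2) exec_start@8 write@11
I6 mul r3: issue@7 deps=(2,None) exec_start@7 write@8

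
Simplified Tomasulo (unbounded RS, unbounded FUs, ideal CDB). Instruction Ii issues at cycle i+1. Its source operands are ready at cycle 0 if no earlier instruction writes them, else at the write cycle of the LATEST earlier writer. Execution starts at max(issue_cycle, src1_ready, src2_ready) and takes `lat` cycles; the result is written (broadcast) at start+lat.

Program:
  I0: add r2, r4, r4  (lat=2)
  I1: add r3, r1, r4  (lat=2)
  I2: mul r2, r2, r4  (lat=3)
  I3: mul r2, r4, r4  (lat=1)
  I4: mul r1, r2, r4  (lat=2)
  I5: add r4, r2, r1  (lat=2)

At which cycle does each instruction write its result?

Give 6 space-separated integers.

Answer: 3 4 6 5 7 9

Derivation:
I0 add r2: issue@1 deps=(None,None) exec_start@1 write@3
I1 add r3: issue@2 deps=(None,None) exec_start@2 write@4
I2 mul r2: issue@3 deps=(0,None) exec_start@3 write@6
I3 mul r2: issue@4 deps=(None,None) exec_start@4 write@5
I4 mul r1: issue@5 deps=(3,None) exec_start@5 write@7
I5 add r4: issue@6 deps=(3,4) exec_start@7 write@9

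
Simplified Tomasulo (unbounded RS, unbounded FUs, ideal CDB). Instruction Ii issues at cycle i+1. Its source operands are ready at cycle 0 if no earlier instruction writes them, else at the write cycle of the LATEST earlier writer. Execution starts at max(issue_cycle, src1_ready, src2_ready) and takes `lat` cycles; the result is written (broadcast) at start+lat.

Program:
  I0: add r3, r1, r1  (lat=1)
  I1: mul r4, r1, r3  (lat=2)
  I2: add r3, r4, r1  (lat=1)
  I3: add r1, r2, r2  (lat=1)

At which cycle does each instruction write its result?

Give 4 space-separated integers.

Answer: 2 4 5 5

Derivation:
I0 add r3: issue@1 deps=(None,None) exec_start@1 write@2
I1 mul r4: issue@2 deps=(None,0) exec_start@2 write@4
I2 add r3: issue@3 deps=(1,None) exec_start@4 write@5
I3 add r1: issue@4 deps=(None,None) exec_start@4 write@5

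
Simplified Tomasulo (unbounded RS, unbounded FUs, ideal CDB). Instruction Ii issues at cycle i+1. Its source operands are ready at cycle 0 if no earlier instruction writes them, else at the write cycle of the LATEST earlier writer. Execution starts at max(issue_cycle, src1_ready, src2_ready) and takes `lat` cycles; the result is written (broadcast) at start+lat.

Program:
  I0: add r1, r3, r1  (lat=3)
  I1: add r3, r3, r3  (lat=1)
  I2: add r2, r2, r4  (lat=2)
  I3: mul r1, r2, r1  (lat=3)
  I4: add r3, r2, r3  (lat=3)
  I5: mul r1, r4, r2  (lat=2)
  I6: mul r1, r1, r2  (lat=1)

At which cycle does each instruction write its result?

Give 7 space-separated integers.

I0 add r1: issue@1 deps=(None,None) exec_start@1 write@4
I1 add r3: issue@2 deps=(None,None) exec_start@2 write@3
I2 add r2: issue@3 deps=(None,None) exec_start@3 write@5
I3 mul r1: issue@4 deps=(2,0) exec_start@5 write@8
I4 add r3: issue@5 deps=(2,1) exec_start@5 write@8
I5 mul r1: issue@6 deps=(None,2) exec_start@6 write@8
I6 mul r1: issue@7 deps=(5,2) exec_start@8 write@9

Answer: 4 3 5 8 8 8 9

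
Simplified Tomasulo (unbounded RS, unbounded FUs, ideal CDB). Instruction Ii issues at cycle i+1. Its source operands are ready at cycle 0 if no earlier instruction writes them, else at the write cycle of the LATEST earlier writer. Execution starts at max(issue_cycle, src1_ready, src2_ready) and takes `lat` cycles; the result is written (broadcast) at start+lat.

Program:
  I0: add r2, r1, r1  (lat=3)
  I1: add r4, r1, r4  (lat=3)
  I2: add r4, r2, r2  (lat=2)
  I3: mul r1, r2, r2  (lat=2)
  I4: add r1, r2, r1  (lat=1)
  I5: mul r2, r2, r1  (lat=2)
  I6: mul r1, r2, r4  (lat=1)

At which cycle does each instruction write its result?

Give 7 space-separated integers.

I0 add r2: issue@1 deps=(None,None) exec_start@1 write@4
I1 add r4: issue@2 deps=(None,None) exec_start@2 write@5
I2 add r4: issue@3 deps=(0,0) exec_start@4 write@6
I3 mul r1: issue@4 deps=(0,0) exec_start@4 write@6
I4 add r1: issue@5 deps=(0,3) exec_start@6 write@7
I5 mul r2: issue@6 deps=(0,4) exec_start@7 write@9
I6 mul r1: issue@7 deps=(5,2) exec_start@9 write@10

Answer: 4 5 6 6 7 9 10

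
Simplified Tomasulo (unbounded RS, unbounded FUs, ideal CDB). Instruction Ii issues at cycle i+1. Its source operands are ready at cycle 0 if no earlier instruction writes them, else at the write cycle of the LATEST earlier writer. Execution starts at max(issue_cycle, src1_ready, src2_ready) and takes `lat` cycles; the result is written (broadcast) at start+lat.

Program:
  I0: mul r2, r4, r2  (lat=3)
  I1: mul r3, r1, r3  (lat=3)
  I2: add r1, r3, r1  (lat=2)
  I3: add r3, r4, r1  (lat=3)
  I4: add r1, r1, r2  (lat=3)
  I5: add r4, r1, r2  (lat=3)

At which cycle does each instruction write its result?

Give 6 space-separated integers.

I0 mul r2: issue@1 deps=(None,None) exec_start@1 write@4
I1 mul r3: issue@2 deps=(None,None) exec_start@2 write@5
I2 add r1: issue@3 deps=(1,None) exec_start@5 write@7
I3 add r3: issue@4 deps=(None,2) exec_start@7 write@10
I4 add r1: issue@5 deps=(2,0) exec_start@7 write@10
I5 add r4: issue@6 deps=(4,0) exec_start@10 write@13

Answer: 4 5 7 10 10 13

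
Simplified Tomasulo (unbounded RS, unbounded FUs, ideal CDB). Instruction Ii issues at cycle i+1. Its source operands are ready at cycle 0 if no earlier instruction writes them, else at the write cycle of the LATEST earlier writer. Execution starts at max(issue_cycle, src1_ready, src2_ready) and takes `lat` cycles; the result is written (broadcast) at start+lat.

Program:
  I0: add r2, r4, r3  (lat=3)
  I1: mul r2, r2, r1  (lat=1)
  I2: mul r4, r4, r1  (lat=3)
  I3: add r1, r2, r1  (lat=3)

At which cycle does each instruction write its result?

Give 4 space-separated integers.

I0 add r2: issue@1 deps=(None,None) exec_start@1 write@4
I1 mul r2: issue@2 deps=(0,None) exec_start@4 write@5
I2 mul r4: issue@3 deps=(None,None) exec_start@3 write@6
I3 add r1: issue@4 deps=(1,None) exec_start@5 write@8

Answer: 4 5 6 8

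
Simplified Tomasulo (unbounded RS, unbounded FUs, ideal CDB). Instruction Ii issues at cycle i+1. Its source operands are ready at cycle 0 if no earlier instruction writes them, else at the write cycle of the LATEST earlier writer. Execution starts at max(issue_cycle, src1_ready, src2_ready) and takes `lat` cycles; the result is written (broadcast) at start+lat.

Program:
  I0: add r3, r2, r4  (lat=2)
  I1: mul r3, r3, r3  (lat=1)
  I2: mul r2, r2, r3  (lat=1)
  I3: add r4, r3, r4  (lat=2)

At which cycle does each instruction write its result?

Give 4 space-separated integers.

Answer: 3 4 5 6

Derivation:
I0 add r3: issue@1 deps=(None,None) exec_start@1 write@3
I1 mul r3: issue@2 deps=(0,0) exec_start@3 write@4
I2 mul r2: issue@3 deps=(None,1) exec_start@4 write@5
I3 add r4: issue@4 deps=(1,None) exec_start@4 write@6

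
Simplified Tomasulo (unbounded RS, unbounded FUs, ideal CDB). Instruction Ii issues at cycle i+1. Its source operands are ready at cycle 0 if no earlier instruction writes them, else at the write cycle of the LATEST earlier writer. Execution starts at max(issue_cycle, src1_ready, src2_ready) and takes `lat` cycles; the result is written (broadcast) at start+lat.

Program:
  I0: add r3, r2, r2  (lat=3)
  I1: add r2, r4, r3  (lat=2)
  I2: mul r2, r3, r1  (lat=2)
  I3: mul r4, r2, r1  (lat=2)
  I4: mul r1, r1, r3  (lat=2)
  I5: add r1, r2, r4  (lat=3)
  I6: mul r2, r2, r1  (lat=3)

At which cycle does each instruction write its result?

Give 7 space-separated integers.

Answer: 4 6 6 8 7 11 14

Derivation:
I0 add r3: issue@1 deps=(None,None) exec_start@1 write@4
I1 add r2: issue@2 deps=(None,0) exec_start@4 write@6
I2 mul r2: issue@3 deps=(0,None) exec_start@4 write@6
I3 mul r4: issue@4 deps=(2,None) exec_start@6 write@8
I4 mul r1: issue@5 deps=(None,0) exec_start@5 write@7
I5 add r1: issue@6 deps=(2,3) exec_start@8 write@11
I6 mul r2: issue@7 deps=(2,5) exec_start@11 write@14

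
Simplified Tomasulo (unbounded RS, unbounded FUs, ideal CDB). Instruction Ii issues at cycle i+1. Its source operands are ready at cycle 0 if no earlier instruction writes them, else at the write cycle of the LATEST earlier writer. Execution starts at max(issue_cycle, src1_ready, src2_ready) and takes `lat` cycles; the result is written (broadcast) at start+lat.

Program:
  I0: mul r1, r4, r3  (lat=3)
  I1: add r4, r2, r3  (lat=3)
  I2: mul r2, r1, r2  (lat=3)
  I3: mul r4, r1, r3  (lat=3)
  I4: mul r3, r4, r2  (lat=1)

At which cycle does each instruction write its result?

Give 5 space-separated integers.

Answer: 4 5 7 7 8

Derivation:
I0 mul r1: issue@1 deps=(None,None) exec_start@1 write@4
I1 add r4: issue@2 deps=(None,None) exec_start@2 write@5
I2 mul r2: issue@3 deps=(0,None) exec_start@4 write@7
I3 mul r4: issue@4 deps=(0,None) exec_start@4 write@7
I4 mul r3: issue@5 deps=(3,2) exec_start@7 write@8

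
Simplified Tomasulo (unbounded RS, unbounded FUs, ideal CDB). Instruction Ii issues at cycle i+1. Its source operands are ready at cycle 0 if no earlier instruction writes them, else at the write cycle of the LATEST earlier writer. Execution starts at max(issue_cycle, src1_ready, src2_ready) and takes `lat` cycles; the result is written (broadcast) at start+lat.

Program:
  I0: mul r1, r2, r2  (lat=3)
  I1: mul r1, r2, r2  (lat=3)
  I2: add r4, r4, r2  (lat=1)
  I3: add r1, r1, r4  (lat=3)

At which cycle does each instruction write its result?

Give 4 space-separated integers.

Answer: 4 5 4 8

Derivation:
I0 mul r1: issue@1 deps=(None,None) exec_start@1 write@4
I1 mul r1: issue@2 deps=(None,None) exec_start@2 write@5
I2 add r4: issue@3 deps=(None,None) exec_start@3 write@4
I3 add r1: issue@4 deps=(1,2) exec_start@5 write@8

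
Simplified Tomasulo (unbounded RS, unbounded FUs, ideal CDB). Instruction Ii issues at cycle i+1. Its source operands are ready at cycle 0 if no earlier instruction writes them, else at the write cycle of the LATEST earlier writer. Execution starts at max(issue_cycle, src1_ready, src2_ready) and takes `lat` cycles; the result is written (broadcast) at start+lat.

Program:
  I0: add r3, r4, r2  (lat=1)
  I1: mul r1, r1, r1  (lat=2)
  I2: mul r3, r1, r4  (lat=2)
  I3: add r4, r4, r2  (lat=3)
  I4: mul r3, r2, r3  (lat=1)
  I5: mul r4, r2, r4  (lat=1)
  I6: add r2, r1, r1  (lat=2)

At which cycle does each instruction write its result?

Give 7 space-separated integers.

Answer: 2 4 6 7 7 8 9

Derivation:
I0 add r3: issue@1 deps=(None,None) exec_start@1 write@2
I1 mul r1: issue@2 deps=(None,None) exec_start@2 write@4
I2 mul r3: issue@3 deps=(1,None) exec_start@4 write@6
I3 add r4: issue@4 deps=(None,None) exec_start@4 write@7
I4 mul r3: issue@5 deps=(None,2) exec_start@6 write@7
I5 mul r4: issue@6 deps=(None,3) exec_start@7 write@8
I6 add r2: issue@7 deps=(1,1) exec_start@7 write@9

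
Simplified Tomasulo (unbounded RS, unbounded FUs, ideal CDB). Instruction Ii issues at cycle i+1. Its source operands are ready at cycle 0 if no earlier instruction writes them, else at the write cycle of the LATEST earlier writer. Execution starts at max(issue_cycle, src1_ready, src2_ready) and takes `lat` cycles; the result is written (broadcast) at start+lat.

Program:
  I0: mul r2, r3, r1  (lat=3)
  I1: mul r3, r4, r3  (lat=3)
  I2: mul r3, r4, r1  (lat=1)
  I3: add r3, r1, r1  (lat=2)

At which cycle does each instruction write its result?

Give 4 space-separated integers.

I0 mul r2: issue@1 deps=(None,None) exec_start@1 write@4
I1 mul r3: issue@2 deps=(None,None) exec_start@2 write@5
I2 mul r3: issue@3 deps=(None,None) exec_start@3 write@4
I3 add r3: issue@4 deps=(None,None) exec_start@4 write@6

Answer: 4 5 4 6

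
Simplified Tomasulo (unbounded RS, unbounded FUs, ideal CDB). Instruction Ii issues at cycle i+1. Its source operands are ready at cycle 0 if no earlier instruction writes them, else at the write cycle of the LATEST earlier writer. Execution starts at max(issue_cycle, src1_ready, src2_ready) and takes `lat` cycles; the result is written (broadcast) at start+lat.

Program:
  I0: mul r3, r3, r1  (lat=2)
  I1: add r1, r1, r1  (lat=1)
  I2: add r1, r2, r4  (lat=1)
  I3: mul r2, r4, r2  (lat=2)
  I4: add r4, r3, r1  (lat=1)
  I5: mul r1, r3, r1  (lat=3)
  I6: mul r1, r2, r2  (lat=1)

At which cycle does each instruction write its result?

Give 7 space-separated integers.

I0 mul r3: issue@1 deps=(None,None) exec_start@1 write@3
I1 add r1: issue@2 deps=(None,None) exec_start@2 write@3
I2 add r1: issue@3 deps=(None,None) exec_start@3 write@4
I3 mul r2: issue@4 deps=(None,None) exec_start@4 write@6
I4 add r4: issue@5 deps=(0,2) exec_start@5 write@6
I5 mul r1: issue@6 deps=(0,2) exec_start@6 write@9
I6 mul r1: issue@7 deps=(3,3) exec_start@7 write@8

Answer: 3 3 4 6 6 9 8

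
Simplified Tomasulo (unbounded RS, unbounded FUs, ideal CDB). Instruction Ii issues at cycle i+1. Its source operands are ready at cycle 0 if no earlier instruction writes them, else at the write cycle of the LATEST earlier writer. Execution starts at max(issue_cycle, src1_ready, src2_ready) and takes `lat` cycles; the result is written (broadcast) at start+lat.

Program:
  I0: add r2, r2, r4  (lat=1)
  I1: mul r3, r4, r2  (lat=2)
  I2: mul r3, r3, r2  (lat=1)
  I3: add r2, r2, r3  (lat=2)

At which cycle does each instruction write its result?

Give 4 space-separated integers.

Answer: 2 4 5 7

Derivation:
I0 add r2: issue@1 deps=(None,None) exec_start@1 write@2
I1 mul r3: issue@2 deps=(None,0) exec_start@2 write@4
I2 mul r3: issue@3 deps=(1,0) exec_start@4 write@5
I3 add r2: issue@4 deps=(0,2) exec_start@5 write@7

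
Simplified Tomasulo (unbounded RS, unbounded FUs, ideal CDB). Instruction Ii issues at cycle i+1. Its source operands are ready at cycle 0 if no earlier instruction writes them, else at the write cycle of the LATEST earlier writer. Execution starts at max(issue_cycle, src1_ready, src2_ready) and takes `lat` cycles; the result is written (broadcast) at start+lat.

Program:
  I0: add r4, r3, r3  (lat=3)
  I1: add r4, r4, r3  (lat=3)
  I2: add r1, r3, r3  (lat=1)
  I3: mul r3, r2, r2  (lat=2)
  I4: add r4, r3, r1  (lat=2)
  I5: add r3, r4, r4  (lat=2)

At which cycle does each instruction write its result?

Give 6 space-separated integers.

I0 add r4: issue@1 deps=(None,None) exec_start@1 write@4
I1 add r4: issue@2 deps=(0,None) exec_start@4 write@7
I2 add r1: issue@3 deps=(None,None) exec_start@3 write@4
I3 mul r3: issue@4 deps=(None,None) exec_start@4 write@6
I4 add r4: issue@5 deps=(3,2) exec_start@6 write@8
I5 add r3: issue@6 deps=(4,4) exec_start@8 write@10

Answer: 4 7 4 6 8 10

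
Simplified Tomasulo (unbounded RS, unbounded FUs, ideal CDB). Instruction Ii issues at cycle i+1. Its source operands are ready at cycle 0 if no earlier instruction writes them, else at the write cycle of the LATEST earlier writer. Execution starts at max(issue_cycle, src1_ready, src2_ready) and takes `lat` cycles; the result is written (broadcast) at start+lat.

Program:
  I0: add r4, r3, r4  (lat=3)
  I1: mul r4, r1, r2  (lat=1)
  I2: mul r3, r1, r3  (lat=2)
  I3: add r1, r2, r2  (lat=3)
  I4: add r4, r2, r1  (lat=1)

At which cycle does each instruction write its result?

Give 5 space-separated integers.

I0 add r4: issue@1 deps=(None,None) exec_start@1 write@4
I1 mul r4: issue@2 deps=(None,None) exec_start@2 write@3
I2 mul r3: issue@3 deps=(None,None) exec_start@3 write@5
I3 add r1: issue@4 deps=(None,None) exec_start@4 write@7
I4 add r4: issue@5 deps=(None,3) exec_start@7 write@8

Answer: 4 3 5 7 8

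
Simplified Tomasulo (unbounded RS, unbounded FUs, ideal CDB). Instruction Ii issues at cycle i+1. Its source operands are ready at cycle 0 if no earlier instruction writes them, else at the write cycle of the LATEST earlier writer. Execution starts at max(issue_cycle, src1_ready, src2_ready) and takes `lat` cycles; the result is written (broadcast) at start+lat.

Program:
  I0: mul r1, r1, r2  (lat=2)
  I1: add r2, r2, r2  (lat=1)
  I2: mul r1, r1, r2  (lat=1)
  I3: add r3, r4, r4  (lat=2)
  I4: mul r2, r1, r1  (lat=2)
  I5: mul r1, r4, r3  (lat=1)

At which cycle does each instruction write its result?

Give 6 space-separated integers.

Answer: 3 3 4 6 7 7

Derivation:
I0 mul r1: issue@1 deps=(None,None) exec_start@1 write@3
I1 add r2: issue@2 deps=(None,None) exec_start@2 write@3
I2 mul r1: issue@3 deps=(0,1) exec_start@3 write@4
I3 add r3: issue@4 deps=(None,None) exec_start@4 write@6
I4 mul r2: issue@5 deps=(2,2) exec_start@5 write@7
I5 mul r1: issue@6 deps=(None,3) exec_start@6 write@7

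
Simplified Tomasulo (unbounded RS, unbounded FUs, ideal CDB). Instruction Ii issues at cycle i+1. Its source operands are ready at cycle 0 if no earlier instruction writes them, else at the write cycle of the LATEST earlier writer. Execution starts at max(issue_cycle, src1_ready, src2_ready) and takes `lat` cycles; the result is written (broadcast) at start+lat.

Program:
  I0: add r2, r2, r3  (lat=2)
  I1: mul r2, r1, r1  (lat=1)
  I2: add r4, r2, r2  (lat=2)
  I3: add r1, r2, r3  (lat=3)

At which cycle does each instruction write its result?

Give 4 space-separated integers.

I0 add r2: issue@1 deps=(None,None) exec_start@1 write@3
I1 mul r2: issue@2 deps=(None,None) exec_start@2 write@3
I2 add r4: issue@3 deps=(1,1) exec_start@3 write@5
I3 add r1: issue@4 deps=(1,None) exec_start@4 write@7

Answer: 3 3 5 7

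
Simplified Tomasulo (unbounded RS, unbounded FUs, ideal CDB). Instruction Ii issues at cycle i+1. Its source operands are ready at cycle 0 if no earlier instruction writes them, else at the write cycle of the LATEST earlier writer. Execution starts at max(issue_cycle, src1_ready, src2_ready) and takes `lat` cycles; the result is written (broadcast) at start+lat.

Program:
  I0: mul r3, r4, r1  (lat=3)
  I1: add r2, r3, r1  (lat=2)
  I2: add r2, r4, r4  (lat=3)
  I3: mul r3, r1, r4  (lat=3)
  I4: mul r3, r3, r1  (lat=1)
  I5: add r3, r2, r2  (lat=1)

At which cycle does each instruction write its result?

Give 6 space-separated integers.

Answer: 4 6 6 7 8 7

Derivation:
I0 mul r3: issue@1 deps=(None,None) exec_start@1 write@4
I1 add r2: issue@2 deps=(0,None) exec_start@4 write@6
I2 add r2: issue@3 deps=(None,None) exec_start@3 write@6
I3 mul r3: issue@4 deps=(None,None) exec_start@4 write@7
I4 mul r3: issue@5 deps=(3,None) exec_start@7 write@8
I5 add r3: issue@6 deps=(2,2) exec_start@6 write@7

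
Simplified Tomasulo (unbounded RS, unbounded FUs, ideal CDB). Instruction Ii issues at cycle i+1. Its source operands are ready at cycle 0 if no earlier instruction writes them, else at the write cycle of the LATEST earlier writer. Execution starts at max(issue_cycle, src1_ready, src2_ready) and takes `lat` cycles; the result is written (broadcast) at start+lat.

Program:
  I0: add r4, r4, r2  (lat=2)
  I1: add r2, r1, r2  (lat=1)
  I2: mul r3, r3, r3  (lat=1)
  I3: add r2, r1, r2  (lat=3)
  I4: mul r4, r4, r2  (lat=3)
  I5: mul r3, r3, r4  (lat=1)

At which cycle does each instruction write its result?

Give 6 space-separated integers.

Answer: 3 3 4 7 10 11

Derivation:
I0 add r4: issue@1 deps=(None,None) exec_start@1 write@3
I1 add r2: issue@2 deps=(None,None) exec_start@2 write@3
I2 mul r3: issue@3 deps=(None,None) exec_start@3 write@4
I3 add r2: issue@4 deps=(None,1) exec_start@4 write@7
I4 mul r4: issue@5 deps=(0,3) exec_start@7 write@10
I5 mul r3: issue@6 deps=(2,4) exec_start@10 write@11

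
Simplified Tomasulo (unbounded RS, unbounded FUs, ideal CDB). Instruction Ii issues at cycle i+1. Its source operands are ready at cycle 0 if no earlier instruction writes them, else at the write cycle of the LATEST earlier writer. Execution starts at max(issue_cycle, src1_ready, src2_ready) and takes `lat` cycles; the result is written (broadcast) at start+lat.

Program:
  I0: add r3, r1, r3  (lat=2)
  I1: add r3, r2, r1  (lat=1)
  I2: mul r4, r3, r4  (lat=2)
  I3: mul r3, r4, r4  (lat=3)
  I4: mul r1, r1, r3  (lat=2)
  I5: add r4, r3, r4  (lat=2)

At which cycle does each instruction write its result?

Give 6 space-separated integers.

Answer: 3 3 5 8 10 10

Derivation:
I0 add r3: issue@1 deps=(None,None) exec_start@1 write@3
I1 add r3: issue@2 deps=(None,None) exec_start@2 write@3
I2 mul r4: issue@3 deps=(1,None) exec_start@3 write@5
I3 mul r3: issue@4 deps=(2,2) exec_start@5 write@8
I4 mul r1: issue@5 deps=(None,3) exec_start@8 write@10
I5 add r4: issue@6 deps=(3,2) exec_start@8 write@10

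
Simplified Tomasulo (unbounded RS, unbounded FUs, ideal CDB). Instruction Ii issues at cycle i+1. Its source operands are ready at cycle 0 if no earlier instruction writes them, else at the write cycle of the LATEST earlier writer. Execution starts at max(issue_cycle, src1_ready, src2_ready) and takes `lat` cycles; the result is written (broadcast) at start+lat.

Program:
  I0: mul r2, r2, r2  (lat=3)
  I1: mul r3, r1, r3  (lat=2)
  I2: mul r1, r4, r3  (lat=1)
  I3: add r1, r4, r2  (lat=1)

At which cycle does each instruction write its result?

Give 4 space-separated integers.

Answer: 4 4 5 5

Derivation:
I0 mul r2: issue@1 deps=(None,None) exec_start@1 write@4
I1 mul r3: issue@2 deps=(None,None) exec_start@2 write@4
I2 mul r1: issue@3 deps=(None,1) exec_start@4 write@5
I3 add r1: issue@4 deps=(None,0) exec_start@4 write@5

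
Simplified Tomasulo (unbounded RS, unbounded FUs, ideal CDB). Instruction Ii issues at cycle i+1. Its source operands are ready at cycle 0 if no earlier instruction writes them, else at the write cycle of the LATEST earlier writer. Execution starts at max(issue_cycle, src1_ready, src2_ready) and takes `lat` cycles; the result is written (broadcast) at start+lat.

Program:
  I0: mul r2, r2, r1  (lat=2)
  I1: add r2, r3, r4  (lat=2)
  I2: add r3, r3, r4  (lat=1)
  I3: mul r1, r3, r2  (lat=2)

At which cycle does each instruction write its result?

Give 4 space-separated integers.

I0 mul r2: issue@1 deps=(None,None) exec_start@1 write@3
I1 add r2: issue@2 deps=(None,None) exec_start@2 write@4
I2 add r3: issue@3 deps=(None,None) exec_start@3 write@4
I3 mul r1: issue@4 deps=(2,1) exec_start@4 write@6

Answer: 3 4 4 6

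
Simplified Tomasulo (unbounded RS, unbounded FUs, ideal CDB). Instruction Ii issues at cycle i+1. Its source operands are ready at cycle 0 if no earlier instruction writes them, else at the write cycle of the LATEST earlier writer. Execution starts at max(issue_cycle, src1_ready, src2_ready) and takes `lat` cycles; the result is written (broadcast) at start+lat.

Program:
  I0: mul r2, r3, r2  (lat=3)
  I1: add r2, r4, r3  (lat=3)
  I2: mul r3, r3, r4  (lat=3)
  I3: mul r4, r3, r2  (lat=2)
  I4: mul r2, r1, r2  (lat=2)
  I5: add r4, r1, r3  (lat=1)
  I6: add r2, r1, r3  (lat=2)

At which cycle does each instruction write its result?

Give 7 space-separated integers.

Answer: 4 5 6 8 7 7 9

Derivation:
I0 mul r2: issue@1 deps=(None,None) exec_start@1 write@4
I1 add r2: issue@2 deps=(None,None) exec_start@2 write@5
I2 mul r3: issue@3 deps=(None,None) exec_start@3 write@6
I3 mul r4: issue@4 deps=(2,1) exec_start@6 write@8
I4 mul r2: issue@5 deps=(None,1) exec_start@5 write@7
I5 add r4: issue@6 deps=(None,2) exec_start@6 write@7
I6 add r2: issue@7 deps=(None,2) exec_start@7 write@9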